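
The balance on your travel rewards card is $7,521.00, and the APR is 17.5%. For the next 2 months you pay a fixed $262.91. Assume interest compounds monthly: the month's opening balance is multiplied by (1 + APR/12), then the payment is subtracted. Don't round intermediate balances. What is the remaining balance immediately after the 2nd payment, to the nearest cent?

$7,212.31

Monthly rate r = 17.5%/12 = 1.45833% = 0.0145833.
Each month: B ← B·(1+r) − $262.91.
Month 1: interest $109.68; balance after payment $7,367.77.
Month 2: interest $107.45; balance after payment $7,212.31.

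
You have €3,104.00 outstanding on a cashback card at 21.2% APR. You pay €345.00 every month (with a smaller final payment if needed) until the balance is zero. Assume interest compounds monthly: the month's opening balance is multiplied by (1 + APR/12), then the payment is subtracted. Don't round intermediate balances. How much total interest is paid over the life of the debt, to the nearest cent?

€306.48

Monthly rate r = 21.2%/12 = 1.76667% = 0.0176667.
Payoff takes n = ⌈−ln(1 − rB₀/P)/ln(1+r)⌉ = ⌈9.885⌉ = 10 payments; the last is €305.48.
Total paid = 9·€345.00 + €305.48 = €3,410.48.
Total interest = total paid − principal = €3,410.48 − €3,104.00 = €306.48.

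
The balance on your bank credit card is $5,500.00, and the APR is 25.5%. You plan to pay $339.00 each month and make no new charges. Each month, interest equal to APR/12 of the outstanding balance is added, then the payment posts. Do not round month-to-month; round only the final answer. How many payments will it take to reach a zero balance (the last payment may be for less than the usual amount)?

21 payments

Monthly rate r = 25.5%/12 = 2.125% = 0.02125.
Recurrence: B ← B·(1+r) − $339.00.
Month 1: interest $116.88; balance after payment $5,277.88.
Month 2: interest $112.15; balance after payment $5,051.03.
Closed form: n = −ln(1 − rB₀/P)/ln(1+r) = −ln(0.65524)/ln(1.02125) ≈ 20.105, so the balance reaches zero during payment 21.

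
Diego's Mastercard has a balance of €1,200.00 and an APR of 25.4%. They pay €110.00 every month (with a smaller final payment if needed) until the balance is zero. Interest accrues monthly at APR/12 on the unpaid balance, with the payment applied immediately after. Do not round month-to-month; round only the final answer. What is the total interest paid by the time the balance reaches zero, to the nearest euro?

Monthly rate r = 25.4%/12 = 2.11667% = 0.0211667.
Payoff takes n = ⌈−ln(1 − rB₀/P)/ln(1+r)⌉ = ⌈12.535⌉ = 13 payments; the last is €59.09.
Total paid = 12·€110.00 + €59.09 = €1,379.09.
Total interest = total paid − principal = €1,379.09 − €1,200.00 = €179.09.

€179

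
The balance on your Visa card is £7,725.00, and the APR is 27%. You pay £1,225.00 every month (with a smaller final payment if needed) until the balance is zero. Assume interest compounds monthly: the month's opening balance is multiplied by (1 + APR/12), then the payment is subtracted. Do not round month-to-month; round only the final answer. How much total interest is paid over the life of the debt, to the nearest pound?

Monthly rate r = 27%/12 = 2.25% = 0.0225.
Payoff takes n = ⌈−ln(1 − rB₀/P)/ln(1+r)⌉ = ⌈6.877⌉ = 7 payments; the last is £1,075.95.
Total paid = 6·£1,225.00 + £1,075.95 = £8,425.95.
Total interest = total paid − principal = £8,425.95 − £7,725.00 = £700.95.

£701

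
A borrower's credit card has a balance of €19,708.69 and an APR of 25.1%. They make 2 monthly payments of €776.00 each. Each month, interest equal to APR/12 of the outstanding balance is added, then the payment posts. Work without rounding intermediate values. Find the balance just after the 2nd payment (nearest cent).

Monthly rate r = 25.1%/12 = 2.09167% = 0.0209167.
Each month: B ← B·(1+r) − €776.00.
Month 1: interest €412.24; balance after payment €19,344.93.
Month 2: interest €404.63; balance after payment €18,973.56.

€18,973.56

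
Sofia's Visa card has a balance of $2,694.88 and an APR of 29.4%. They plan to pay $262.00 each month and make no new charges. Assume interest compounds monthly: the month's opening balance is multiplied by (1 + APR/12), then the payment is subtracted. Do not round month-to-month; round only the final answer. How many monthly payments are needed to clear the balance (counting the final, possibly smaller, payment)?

Monthly rate r = 29.4%/12 = 2.45% = 0.0245.
Recurrence: B ← B·(1+r) − $262.00.
Month 1: interest $66.02; balance after payment $2,498.90.
Month 2: interest $61.22; balance after payment $2,298.13.
Closed form: n = −ln(1 − rB₀/P)/ln(1+r) = −ln(0.748)/ln(1.0245) ≈ 11.996, so the balance reaches zero during payment 12.

12 months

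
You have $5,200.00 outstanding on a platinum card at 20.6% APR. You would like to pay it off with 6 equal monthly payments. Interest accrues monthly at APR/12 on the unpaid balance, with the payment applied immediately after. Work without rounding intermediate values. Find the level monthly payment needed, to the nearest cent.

$919.48

Monthly rate r = 20.6%/12 = 1.71667% = 0.0171667.
Level-payment amortization: P = B₀·r / (1 − (1+r)^(−n)) = 5200.00·0.0171667 / (1 − 1.01717^(−6)).
Denominator 1 − (1+r)^(−6) = 0.097084138.
P = 89.2667 / 0.097084138 ≈ 919.48.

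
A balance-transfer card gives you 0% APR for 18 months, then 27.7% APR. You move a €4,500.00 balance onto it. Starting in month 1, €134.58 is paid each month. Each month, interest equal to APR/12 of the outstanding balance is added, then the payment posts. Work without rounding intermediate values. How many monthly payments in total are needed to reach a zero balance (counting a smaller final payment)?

38 payments

Promo months 1–18 at r₀ = 0%/12 = 0; months 19+ at r₁ = 27.7%/12 = 0.0230833.
After month 18 (no interest yet): B = €4,500.00 − 18·€134.58 = €2,077.56.
Then at r₁ with €134.58/mo: n₂ = −ln(1 − r₁·B/P)/ln(1+r₁) ≈ 19.31 → 20 more payments.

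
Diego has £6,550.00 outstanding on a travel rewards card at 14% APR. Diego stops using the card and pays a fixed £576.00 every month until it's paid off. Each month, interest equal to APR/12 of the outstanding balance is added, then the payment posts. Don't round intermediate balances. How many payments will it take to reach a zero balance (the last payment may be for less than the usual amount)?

13 months

Monthly rate r = 14%/12 = 1.16667% = 0.0116667.
Recurrence: B ← B·(1+r) − £576.00.
Month 1: interest £76.42; balance after payment £6,050.42.
Month 2: interest £70.59; balance after payment £5,545.00.
Closed form: n = −ln(1 − rB₀/P)/ln(1+r) = −ln(0.86733)/ln(1.01167) ≈ 12.271, so the balance reaches zero during payment 13.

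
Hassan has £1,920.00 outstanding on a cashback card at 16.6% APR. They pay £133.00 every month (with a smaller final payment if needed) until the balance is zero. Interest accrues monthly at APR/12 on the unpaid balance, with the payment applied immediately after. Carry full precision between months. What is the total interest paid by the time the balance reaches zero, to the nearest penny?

£236.72

Monthly rate r = 16.6%/12 = 1.38333% = 0.0138333.
Payoff takes n = ⌈−ln(1 − rB₀/P)/ln(1+r)⌉ = ⌈16.215⌉ = 17 payments; the last is £28.72.
Total paid = 16·£133.00 + £28.72 = £2,156.72.
Total interest = total paid − principal = £2,156.72 − £1,920.00 = £236.72.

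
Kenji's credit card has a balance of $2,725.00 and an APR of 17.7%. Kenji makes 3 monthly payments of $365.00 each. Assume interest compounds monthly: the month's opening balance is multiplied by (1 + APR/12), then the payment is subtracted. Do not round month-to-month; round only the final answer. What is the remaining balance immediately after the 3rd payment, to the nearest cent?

Monthly rate r = 17.7%/12 = 1.475% = 0.01475.
Each month: B ← B·(1+r) − $365.00.
Month 1: interest $40.19; balance after payment $2,400.19.
Month 2: interest $35.40; balance after payment $2,070.60.
Month 3: interest $30.54; balance after payment $1,736.14.

$1,736.14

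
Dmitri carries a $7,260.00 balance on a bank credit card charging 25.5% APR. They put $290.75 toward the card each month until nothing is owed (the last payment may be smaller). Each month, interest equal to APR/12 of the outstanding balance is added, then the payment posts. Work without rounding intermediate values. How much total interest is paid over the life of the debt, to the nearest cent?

$3,197.93

Monthly rate r = 25.5%/12 = 2.125% = 0.02125.
Payoff takes n = ⌈−ln(1 − rB₀/P)/ln(1+r)⌉ = ⌈35.968⌉ = 36 payments; the last is $281.68.
Total paid = 35·$290.75 + $281.68 = $10,457.93.
Total interest = total paid − principal = $10,457.93 − $7,260.00 = $3,197.93.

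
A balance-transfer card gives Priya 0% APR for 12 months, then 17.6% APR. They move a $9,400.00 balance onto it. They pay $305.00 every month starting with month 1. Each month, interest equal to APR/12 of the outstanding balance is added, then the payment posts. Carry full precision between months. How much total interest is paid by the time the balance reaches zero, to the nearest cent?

Promo months 1–12 at r₀ = 0%/12 = 0; months 13+ at r₁ = 17.6%/12 = 0.0146667.
After month 12 (no interest yet): B = $9,400.00 − 12·$305.00 = $5,740.00.
Then at r₁ with $305.00/mo: n₂ = −ln(1 − r₁·B/P)/ln(1+r₁) ≈ 22.18 → 23 more payments.
Total paid = 34·$305.00 + $56.28 = $10,426.28; interest = $10,426.28 − $9,400.00 = $1,026.28.

$1,026.28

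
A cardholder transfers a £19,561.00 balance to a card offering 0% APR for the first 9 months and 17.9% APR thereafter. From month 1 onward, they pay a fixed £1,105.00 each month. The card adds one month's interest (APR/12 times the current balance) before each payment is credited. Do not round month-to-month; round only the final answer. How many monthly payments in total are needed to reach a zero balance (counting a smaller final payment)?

Promo months 1–9 at r₀ = 0%/12 = 0; months 10+ at r₁ = 17.9%/12 = 0.0149167.
After month 9 (no interest yet): B = £19,561.00 − 9·£1,105.00 = £9,616.00.
Then at r₁ with £1,105.00/mo: n₂ = −ln(1 − r₁·B/P)/ln(1+r₁) ≈ 9.39 → 10 more payments.

19 payments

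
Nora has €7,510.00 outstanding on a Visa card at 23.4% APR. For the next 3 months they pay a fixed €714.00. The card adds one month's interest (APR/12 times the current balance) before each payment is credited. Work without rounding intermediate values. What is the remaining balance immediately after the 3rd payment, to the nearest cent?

Monthly rate r = 23.4%/12 = 1.95% = 0.0195.
Each month: B ← B·(1+r) − €714.00.
Month 1: interest €146.44; balance after payment €6,942.44.
Month 2: interest €135.38; balance after payment €6,363.82.
Month 3: interest €124.09; balance after payment €5,773.92.

€5,773.92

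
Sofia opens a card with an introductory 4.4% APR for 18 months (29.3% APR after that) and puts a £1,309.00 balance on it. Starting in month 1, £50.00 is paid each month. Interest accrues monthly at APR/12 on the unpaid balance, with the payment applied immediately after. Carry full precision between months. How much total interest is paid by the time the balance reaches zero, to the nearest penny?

Promo months 1–18 at r₀ = 4.4%/12 = 0.00366667; months 19+ at r₁ = 29.3%/12 = 0.0244167.
After month 18: iterate B ← B·(1+r₀) − £50.00 for 18 months → £469.53.
Then at r₁ with £50.00/mo: n₂ = −ln(1 − r₁·B/P)/ln(1+r₁) ≈ 10.80 → 11 more payments.
Total paid = 28·£50.00 + £39.91 = £1,439.91; interest = £1,439.91 − £1,309.00 = £130.91.

£130.91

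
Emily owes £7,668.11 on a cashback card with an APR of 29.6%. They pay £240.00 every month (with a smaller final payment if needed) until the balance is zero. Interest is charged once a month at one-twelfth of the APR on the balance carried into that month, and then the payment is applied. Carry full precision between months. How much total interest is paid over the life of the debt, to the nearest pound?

£7,616

Monthly rate r = 29.6%/12 = 2.46667% = 0.0246667.
Payoff takes n = ⌈−ln(1 − rB₀/P)/ln(1+r)⌉ = ⌈63.679⌉ = 64 payments; the last is £163.65.
Total paid = 63·£240.00 + £163.65 = £15,283.65.
Total interest = total paid − principal = £15,283.65 − £7,668.11 = £7,615.54.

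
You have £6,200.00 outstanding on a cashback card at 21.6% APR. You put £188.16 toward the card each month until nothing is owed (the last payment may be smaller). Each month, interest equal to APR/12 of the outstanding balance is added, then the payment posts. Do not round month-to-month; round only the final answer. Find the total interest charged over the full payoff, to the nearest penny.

Monthly rate r = 21.6%/12 = 1.8% = 0.018.
Payoff takes n = ⌈−ln(1 − rB₀/P)/ln(1+r)⌉ = ⌈50.405⌉ = 51 payments; the last is £76.58.
Total paid = 50·£188.16 + £76.58 = £9,484.58.
Total interest = total paid − principal = £9,484.58 − £6,200.00 = £3,284.58.

£3,284.58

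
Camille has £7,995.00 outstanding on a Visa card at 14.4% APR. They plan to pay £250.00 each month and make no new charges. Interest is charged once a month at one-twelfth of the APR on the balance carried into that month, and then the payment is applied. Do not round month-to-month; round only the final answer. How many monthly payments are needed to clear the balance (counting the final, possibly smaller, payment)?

Monthly rate r = 14.4%/12 = 1.2% = 0.012.
Recurrence: B ← B·(1+r) − £250.00.
Month 1: interest £95.94; balance after payment £7,840.94.
Month 2: interest £94.09; balance after payment £7,685.03.
Closed form: n = −ln(1 − rB₀/P)/ln(1+r) = −ln(0.61624)/ln(1.012) ≈ 40.585, so the balance reaches zero during payment 41.

41 payments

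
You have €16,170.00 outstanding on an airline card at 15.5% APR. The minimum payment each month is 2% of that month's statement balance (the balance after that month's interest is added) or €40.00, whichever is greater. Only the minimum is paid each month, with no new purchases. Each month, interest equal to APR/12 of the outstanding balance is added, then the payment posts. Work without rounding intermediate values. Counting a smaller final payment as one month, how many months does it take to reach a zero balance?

Monthly rate r = 15.5%/12 = 1.29167% = 0.0129167.
While 2% of the post-interest balance exceeds €40.00, each month B ← (B·(1+r))·(1 − 0.02), i.e. B shrinks by the factor (1+r)·0.98 = 0.99266.
This holds for months 1–286. Entering month 287 the balance is €1,965.40; 2% of the post-interest balance is now below €40.00, so the flat €40.00 minimum applies from here.
From month 287 a fixed €40.00 at rate r clears €1,965.40 in 79 more payments. Total: 286 + 79 = 365 months.

365 months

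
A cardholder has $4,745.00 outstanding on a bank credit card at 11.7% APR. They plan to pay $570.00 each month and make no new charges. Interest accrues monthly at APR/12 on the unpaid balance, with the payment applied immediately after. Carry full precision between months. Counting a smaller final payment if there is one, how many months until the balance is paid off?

Monthly rate r = 11.7%/12 = 0.975% = 0.00975.
Recurrence: B ← B·(1+r) − $570.00.
Month 1: interest $46.26; balance after payment $4,221.26.
Month 2: interest $41.16; balance after payment $3,692.42.
Closed form: n = −ln(1 − rB₀/P)/ln(1+r) = −ln(0.91884)/ln(1.00975) ≈ 8.724, so the balance reaches zero during payment 9.

9 months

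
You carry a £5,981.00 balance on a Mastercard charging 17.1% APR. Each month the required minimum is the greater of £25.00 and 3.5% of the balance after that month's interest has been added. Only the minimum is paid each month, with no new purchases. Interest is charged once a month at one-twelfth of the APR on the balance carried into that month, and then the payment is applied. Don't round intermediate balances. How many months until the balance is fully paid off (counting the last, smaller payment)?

136 months

Monthly rate r = 17.1%/12 = 1.425% = 0.01425.
While 3.5% of the post-interest balance exceeds £25.00, each month B ← (B·(1+r))·(1 − 0.035), i.e. B shrinks by the factor (1+r)·0.965 = 0.97875.
This holds for months 1–100. Entering month 101 the balance is £698.24; 3.5% of the post-interest balance is now below £25.00, so the flat £25.00 minimum applies from here.
From month 101 a fixed £25.00 at rate r clears £698.24 in 36 more payments. Total: 100 + 36 = 136 months.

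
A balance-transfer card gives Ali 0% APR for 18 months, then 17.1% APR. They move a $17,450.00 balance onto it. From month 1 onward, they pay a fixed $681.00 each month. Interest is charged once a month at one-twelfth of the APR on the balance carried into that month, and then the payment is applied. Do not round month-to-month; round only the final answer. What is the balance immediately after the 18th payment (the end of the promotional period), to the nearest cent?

Promo months 1–18 at r₀ = 0%/12 = 0; months 19+ at r₁ = 17.1%/12 = 0.01425.
After month 18 (no interest yet): B = $17,450.00 − 18·$681.00 = $5,192.00.

$5,192.00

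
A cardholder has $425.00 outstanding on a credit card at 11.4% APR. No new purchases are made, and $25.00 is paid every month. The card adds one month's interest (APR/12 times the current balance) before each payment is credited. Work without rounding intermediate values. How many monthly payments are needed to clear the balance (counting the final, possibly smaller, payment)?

Monthly rate r = 11.4%/12 = 0.95% = 0.0095.
Recurrence: B ← B·(1+r) − $25.00.
Month 1: interest $4.04; balance after payment $404.04.
Month 2: interest $3.84; balance after payment $382.88.
Closed form: n = −ln(1 − rB₀/P)/ln(1+r) = −ln(0.8385)/ln(1.0095) ≈ 18.629, so the balance reaches zero during payment 19.

19 payments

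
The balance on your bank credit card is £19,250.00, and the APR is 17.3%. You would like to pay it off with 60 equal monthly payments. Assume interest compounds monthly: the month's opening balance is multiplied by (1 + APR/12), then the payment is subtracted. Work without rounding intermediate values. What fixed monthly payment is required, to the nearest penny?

£481.52

Monthly rate r = 17.3%/12 = 1.44167% = 0.0144167.
Level-payment amortization: P = B₀·r / (1 − (1+r)^(−n)) = 19250.00·0.0144167 / (1 − 1.01442^(−60)).
Denominator 1 − (1+r)^(−60) = 0.57634002.
P = 277.521 / 0.57634002 ≈ 481.52.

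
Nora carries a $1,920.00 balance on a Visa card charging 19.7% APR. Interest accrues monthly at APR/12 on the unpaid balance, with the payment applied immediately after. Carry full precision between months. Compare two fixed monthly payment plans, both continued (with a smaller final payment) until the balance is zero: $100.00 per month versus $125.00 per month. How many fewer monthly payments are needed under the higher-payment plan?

Monthly rate r = 19.7%/12 = 1.64167% = 0.0164167.
At $100.00/mo: n = ⌈−ln(1 − rB₀/P)/ln(1+r)⌉ = 24 payments (last $25.40); total interest = total paid − $1,920.00 = $405.40.
At $125.00/mo: 18 payments (last $105.68); total interest $310.68.
Payments saved = 24 − 18 = 6.

6 fewer payments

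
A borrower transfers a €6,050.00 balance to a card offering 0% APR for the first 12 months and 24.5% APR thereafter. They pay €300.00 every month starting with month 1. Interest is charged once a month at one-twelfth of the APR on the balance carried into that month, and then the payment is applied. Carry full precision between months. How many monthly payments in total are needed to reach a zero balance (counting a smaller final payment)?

Promo months 1–12 at r₀ = 0%/12 = 0; months 13+ at r₁ = 24.5%/12 = 0.0204167.
After month 12 (no interest yet): B = €6,050.00 − 12·€300.00 = €2,450.00.
Then at r₁ with €300.00/mo: n₂ = −ln(1 − r₁·B/P)/ln(1+r₁) ≈ 9.03 → 10 more payments.

22 months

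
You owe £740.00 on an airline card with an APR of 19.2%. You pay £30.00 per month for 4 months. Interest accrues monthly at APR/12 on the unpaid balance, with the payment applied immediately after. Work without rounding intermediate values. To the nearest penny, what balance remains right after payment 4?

Monthly rate r = 19.2%/12 = 1.6% = 0.016.
Each month: B ← B·(1+r) − £30.00.
Month 1: interest £11.84; balance after payment £721.84.
Month 2: interest £11.55; balance after payment £703.39.
Month 3: interest £11.25; balance after payment £684.64.
Month 4: interest £10.95; balance after payment £665.60.

£665.60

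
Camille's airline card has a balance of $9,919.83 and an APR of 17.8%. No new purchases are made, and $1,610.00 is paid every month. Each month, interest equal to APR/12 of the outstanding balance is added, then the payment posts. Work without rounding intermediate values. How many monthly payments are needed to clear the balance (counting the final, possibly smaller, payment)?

7 payments

Monthly rate r = 17.8%/12 = 1.48333% = 0.0148333.
Recurrence: B ← B·(1+r) − $1,610.00.
Month 1: interest $147.14; balance after payment $8,456.97.
Month 2: interest $125.45; balance after payment $6,972.42.
Closed form: n = −ln(1 − rB₀/P)/ln(1+r) = −ln(0.90861)/ln(1.01483) ≈ 6.509, so the balance reaches zero during payment 7.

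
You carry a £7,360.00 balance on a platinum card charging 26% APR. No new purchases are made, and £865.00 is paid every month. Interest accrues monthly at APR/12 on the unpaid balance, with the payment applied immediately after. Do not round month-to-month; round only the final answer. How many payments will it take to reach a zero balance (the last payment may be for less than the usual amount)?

Monthly rate r = 26%/12 = 2.16667% = 0.0216667.
Recurrence: B ← B·(1+r) − £865.00.
Month 1: interest £159.47; balance after payment £6,654.47.
Month 2: interest £144.18; balance after payment £5,933.65.
Closed form: n = −ln(1 − rB₀/P)/ln(1+r) = −ln(0.81565)/ln(1.02167) ≈ 9.507, so the balance reaches zero during payment 10.

10 payments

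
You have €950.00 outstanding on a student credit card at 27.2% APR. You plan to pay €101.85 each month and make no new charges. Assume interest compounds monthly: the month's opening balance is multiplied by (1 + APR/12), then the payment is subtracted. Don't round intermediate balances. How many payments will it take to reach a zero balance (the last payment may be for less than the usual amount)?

Monthly rate r = 27.2%/12 = 2.26667% = 0.0226667.
Recurrence: B ← B·(1+r) − €101.85.
Month 1: interest €21.53; balance after payment €869.68.
Month 2: interest €19.71; balance after payment €787.55.
Closed form: n = −ln(1 − rB₀/P)/ln(1+r) = −ln(0.78858)/ln(1.02267) ≈ 10.597, so the balance reaches zero during payment 11.

11 months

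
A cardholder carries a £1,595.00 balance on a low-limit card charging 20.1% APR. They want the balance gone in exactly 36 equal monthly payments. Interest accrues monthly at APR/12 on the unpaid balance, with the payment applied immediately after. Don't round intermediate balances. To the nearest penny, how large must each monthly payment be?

£59.36

Monthly rate r = 20.1%/12 = 1.675% = 0.01675.
Level-payment amortization: P = B₀·r / (1 − (1+r)^(−n)) = 1595.00·0.01675 / (1 − 1.01675^(−36)).
Denominator 1 − (1+r)^(−36) = 0.450092705.
P = 26.7163 / 0.450092705 ≈ 59.36.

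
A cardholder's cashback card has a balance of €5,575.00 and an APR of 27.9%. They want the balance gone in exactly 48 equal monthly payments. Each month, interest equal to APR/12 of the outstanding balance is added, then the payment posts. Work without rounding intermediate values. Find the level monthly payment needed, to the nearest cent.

Monthly rate r = 27.9%/12 = 2.325% = 0.02325.
Level-payment amortization: P = B₀·r / (1 − (1+r)^(−n)) = 5575.00·0.02325 / (1 − 1.02325^(−48)).
Denominator 1 − (1+r)^(−48) = 0.668200413.
P = 129.619 / 0.668200413 ≈ 193.98.

€193.98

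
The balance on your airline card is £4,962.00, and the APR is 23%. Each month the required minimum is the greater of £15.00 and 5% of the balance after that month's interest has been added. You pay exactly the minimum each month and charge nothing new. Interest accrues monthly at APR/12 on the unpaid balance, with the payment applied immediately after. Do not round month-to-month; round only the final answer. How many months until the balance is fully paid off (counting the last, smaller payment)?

Monthly rate r = 23%/12 = 1.91667% = 0.0191667.
While 5% of the post-interest balance exceeds £15.00, each month B ← (B·(1+r))·(1 − 0.05), i.e. B shrinks by the factor (1+r)·0.95 = 0.96821.
This holds for months 1–88. Entering month 89 the balance is £289.01; 5% of the post-interest balance is now below £15.00, so the flat £15.00 minimum applies from here.
From month 89 a fixed £15.00 at rate r clears £289.01 in 25 more payments. Total: 88 + 25 = 113 months.

113 months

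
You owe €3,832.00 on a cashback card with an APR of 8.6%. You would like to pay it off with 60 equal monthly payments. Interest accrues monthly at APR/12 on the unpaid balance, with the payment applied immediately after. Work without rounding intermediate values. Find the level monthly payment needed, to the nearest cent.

Monthly rate r = 8.6%/12 = 0.716667% = 0.00716667.
Level-payment amortization: P = B₀·r / (1 − (1+r)^(−n)) = 3832.00·0.00716667 / (1 − 1.00717^(−60)).
Denominator 1 − (1+r)^(−60) = 0.348492577.
P = 27.4627 / 0.348492577 ≈ 78.80.

€78.80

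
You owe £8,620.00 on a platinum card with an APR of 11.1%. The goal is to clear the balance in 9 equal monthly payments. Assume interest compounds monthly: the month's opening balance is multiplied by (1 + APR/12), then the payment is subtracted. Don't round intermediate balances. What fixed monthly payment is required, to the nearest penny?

£1,002.62

Monthly rate r = 11.1%/12 = 0.925% = 0.00925.
Level-payment amortization: P = B₀·r / (1 − (1+r)^(−n)) = 8620.00·0.00925 / (1 − 1.00925^(−9)).
Denominator 1 − (1+r)^(−9) = 0.0795267387.
P = 79.735 / 0.0795267387 ≈ 1002.62.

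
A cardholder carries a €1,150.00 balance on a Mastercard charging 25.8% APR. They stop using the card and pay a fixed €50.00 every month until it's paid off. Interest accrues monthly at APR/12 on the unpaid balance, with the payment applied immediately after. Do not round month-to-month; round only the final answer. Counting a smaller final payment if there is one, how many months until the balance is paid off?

33 months

Monthly rate r = 25.8%/12 = 2.15% = 0.0215.
Recurrence: B ← B·(1+r) − €50.00.
Month 1: interest €24.73; balance after payment €1,124.72.
Month 2: interest €24.18; balance after payment €1,098.91.
Closed form: n = −ln(1 − rB₀/P)/ln(1+r) = −ln(0.5055)/ln(1.0215) ≈ 32.070, so the balance reaches zero during payment 33.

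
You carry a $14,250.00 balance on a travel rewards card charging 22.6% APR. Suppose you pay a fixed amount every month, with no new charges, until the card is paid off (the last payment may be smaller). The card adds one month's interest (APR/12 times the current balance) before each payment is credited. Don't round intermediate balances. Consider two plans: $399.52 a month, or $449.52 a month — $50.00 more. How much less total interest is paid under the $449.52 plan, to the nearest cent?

Monthly rate r = 22.6%/12 = 1.88333% = 0.0188333.
At $399.52/mo: n = ⌈−ln(1 − rB₀/P)/ln(1+r)⌉ = 60 payments (last $281.87); total interest = total paid − $14,250.00 = $9,603.55.
At $449.52/mo: 49 payments (last $321.04); total interest $7,648.00.
Interest saved = $9,603.55 − $7,648.00 = $1,955.55.

$1,955.55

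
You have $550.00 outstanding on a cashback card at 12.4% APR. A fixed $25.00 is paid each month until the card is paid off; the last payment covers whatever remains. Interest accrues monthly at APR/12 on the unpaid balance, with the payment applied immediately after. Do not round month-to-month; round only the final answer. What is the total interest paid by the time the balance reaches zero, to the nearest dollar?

$77

Monthly rate r = 12.4%/12 = 1.03333% = 0.0103333.
Payoff takes n = ⌈−ln(1 − rB₀/P)/ln(1+r)⌉ = ⌈25.088⌉ = 26 payments; the last is $2.20.
Total paid = 25·$25.00 + $2.20 = $627.20.
Total interest = total paid − principal = $627.20 − $550.00 = $77.20.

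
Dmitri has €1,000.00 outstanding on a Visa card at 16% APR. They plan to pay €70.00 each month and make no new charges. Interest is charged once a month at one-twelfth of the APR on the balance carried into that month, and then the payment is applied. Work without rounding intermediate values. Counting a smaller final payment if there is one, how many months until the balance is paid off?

16 payments

Monthly rate r = 16%/12 = 1.33333% = 0.0133333.
Recurrence: B ← B·(1+r) − €70.00.
Month 1: interest €13.33; balance after payment €943.33.
Month 2: interest €12.58; balance after payment €885.91.
Closed form: n = −ln(1 − rB₀/P)/ln(1+r) = −ln(0.80952)/ln(1.01333) ≈ 15.954, so the balance reaches zero during payment 16.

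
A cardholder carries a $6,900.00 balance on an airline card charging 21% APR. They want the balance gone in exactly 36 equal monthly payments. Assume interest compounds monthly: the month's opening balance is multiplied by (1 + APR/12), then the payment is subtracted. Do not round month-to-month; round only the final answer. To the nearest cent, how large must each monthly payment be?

Monthly rate r = 21%/12 = 1.75% = 0.0175.
Level-payment amortization: P = B₀·r / (1 − (1+r)^(−n)) = 6900.00·0.0175 / (1 − 1.0175^(−36)).
Denominator 1 − (1+r)^(−36) = 0.464498174.
P = 120.75 / 0.464498174 ≈ 259.96.

$259.96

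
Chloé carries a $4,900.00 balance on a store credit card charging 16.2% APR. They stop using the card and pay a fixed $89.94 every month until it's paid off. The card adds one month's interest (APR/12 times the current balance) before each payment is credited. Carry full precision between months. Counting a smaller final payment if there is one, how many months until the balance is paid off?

100 months

Monthly rate r = 16.2%/12 = 1.35% = 0.0135.
Recurrence: B ← B·(1+r) − $89.94.
Month 1: interest $66.15; balance after payment $4,876.21.
Month 2: interest $65.83; balance after payment $4,852.10.
Closed form: n = −ln(1 − rB₀/P)/ln(1+r) = −ln(0.26451)/ln(1.0135) ≈ 99.173, so the balance reaches zero during payment 100.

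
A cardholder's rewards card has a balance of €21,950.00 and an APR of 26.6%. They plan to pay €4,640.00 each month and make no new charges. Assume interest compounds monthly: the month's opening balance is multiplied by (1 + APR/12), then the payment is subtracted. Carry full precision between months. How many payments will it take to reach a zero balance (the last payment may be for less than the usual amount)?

6 months

Monthly rate r = 26.6%/12 = 2.21667% = 0.0221667.
Recurrence: B ← B·(1+r) − €4,640.00.
Month 1: interest €486.56; balance after payment €17,796.56.
Month 2: interest €394.49; balance after payment €13,551.05.
Month 3: interest €300.38; balance after payment €9,211.43.
Month 4: interest €204.19; balance after payment €4,775.62.
Month 5: interest €105.86; balance after payment €241.48.
Month 6: interest €5.35; balance after payment €0.00.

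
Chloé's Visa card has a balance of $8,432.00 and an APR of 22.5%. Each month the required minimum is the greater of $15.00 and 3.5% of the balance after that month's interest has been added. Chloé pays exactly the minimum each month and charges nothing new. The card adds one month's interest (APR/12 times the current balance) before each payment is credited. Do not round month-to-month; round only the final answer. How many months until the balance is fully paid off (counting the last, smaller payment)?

216 months

Monthly rate r = 22.5%/12 = 1.875% = 0.01875.
While 3.5% of the post-interest balance exceeds $15.00, each month B ← (B·(1+r))·(1 − 0.035), i.e. B shrinks by the factor (1+r)·0.965 = 0.98309.
This holds for months 1–176. Entering month 177 the balance is $419.41; 3.5% of the post-interest balance is now below $15.00, so the flat $15.00 minimum applies from here.
From month 177 a fixed $15.00 at rate r clears $419.41 in 40 more payments. Total: 176 + 40 = 216 months.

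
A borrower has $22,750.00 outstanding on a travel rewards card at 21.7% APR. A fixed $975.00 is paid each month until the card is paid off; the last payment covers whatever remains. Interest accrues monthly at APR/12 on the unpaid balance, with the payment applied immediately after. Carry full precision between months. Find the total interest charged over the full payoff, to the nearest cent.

Monthly rate r = 21.7%/12 = 1.80833% = 0.0180833.
Payoff takes n = ⌈−ln(1 − rB₀/P)/ln(1+r)⌉ = ⌈30.582⌉ = 31 payments; the last is $569.66.
Total paid = 30·$975.00 + $569.66 = $29,819.66.
Total interest = total paid − principal = $29,819.66 − $22,750.00 = $7,069.66.

$7,069.66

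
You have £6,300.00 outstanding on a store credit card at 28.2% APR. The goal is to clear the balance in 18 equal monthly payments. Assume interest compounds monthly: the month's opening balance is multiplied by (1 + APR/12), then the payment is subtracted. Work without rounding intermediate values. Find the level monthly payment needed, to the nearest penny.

Monthly rate r = 28.2%/12 = 2.35% = 0.0235.
Level-payment amortization: P = B₀·r / (1 − (1+r)^(−n)) = 6300.00·0.0235 / (1 − 1.0235^(−18)).
Denominator 1 − (1+r)^(−18) = 0.341707732.
P = 148.05 / 0.341707732 ≈ 433.26.

£433.26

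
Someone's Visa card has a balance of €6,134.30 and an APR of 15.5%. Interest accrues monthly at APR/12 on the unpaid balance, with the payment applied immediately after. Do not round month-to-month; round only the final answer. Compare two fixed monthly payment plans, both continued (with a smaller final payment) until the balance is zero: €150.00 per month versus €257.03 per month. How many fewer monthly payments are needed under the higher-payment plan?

30 fewer payments

Monthly rate r = 15.5%/12 = 1.29167% = 0.0129167.
At €150.00/mo: n = ⌈−ln(1 − rB₀/P)/ln(1+r)⌉ = 59 payments (last €80.85); total interest = total paid − €6,134.30 = €2,646.55.
At €257.03/mo: 29 payments (last €184.77); total interest €1,247.31.
Payments saved = 59 − 29 = 30.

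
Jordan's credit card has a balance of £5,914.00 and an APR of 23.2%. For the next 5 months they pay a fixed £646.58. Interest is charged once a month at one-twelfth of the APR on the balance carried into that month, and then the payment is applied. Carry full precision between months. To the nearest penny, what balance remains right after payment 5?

Monthly rate r = 23.2%/12 = 1.93333% = 0.0193333.
Each month: B ← B·(1+r) − £646.58.
Month 1: interest £114.34; balance after payment £5,381.76.
Month 2: interest £104.05; balance after payment £4,839.22.
Month 3: interest £93.56; balance after payment £4,286.20.
Month 4: interest £82.87; balance after payment £3,722.49.
Month 5: interest £71.97; balance after payment £3,147.88.

£3,147.88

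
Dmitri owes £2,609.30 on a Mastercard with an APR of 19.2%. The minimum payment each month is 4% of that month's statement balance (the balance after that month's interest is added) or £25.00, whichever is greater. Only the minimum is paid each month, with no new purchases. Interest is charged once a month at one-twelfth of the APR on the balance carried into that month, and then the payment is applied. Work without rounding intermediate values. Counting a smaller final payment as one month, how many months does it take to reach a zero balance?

90 months

Monthly rate r = 19.2%/12 = 1.6% = 0.016.
While 4% of the post-interest balance exceeds £25.00, each month B ← (B·(1+r))·(1 − 0.04), i.e. B shrinks by the factor (1+r)·0.96 = 0.97536.
This holds for months 1–58. Entering month 59 the balance is £613.89; 4% of the post-interest balance is now below £25.00, so the flat £25.00 minimum applies from here.
From month 59 a fixed £25.00 at rate r clears £613.89 in 32 more payments. Total: 58 + 32 = 90 months.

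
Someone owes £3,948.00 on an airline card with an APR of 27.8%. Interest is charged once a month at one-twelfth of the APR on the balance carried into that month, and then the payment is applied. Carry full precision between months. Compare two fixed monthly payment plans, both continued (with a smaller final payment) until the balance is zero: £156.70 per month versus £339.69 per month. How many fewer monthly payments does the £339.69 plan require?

25 fewer payments

Monthly rate r = 27.8%/12 = 2.31667% = 0.0231667.
At £156.70/mo: n = ⌈−ln(1 − rB₀/P)/ln(1+r)⌉ = 39 payments (last £41.40); total interest = total paid − £3,948.00 = £2,048.00.
At £339.69/mo: 14 payments (last £237.46); total interest £705.43.
Payments saved = 39 − 14 = 25.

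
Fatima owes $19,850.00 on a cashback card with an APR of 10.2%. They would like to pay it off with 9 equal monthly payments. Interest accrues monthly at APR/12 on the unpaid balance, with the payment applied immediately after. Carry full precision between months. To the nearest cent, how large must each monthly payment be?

$2,300.35

Monthly rate r = 10.2%/12 = 0.85% = 0.0085.
Level-payment amortization: P = B₀·r / (1 − (1+r)^(−n)) = 19850.00·0.0085 / (1 − 1.0085^(−9)).
Denominator 1 − (1+r)^(−9) = 0.0733475527.
P = 168.725 / 0.0733475527 ≈ 2300.35.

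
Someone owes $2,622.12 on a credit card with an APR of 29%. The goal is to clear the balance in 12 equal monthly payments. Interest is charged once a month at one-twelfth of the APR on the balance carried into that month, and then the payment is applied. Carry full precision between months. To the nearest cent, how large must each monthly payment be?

$254.33

Monthly rate r = 29%/12 = 2.41667% = 0.0241667.
Level-payment amortization: P = B₀·r / (1 − (1+r)^(−n)) = 2622.12·0.0241667 / (1 − 1.02417^(−12)).
Denominator 1 − (1+r)^(−12) = 0.24915143.
P = 63.3679 / 0.24915143 ≈ 254.33.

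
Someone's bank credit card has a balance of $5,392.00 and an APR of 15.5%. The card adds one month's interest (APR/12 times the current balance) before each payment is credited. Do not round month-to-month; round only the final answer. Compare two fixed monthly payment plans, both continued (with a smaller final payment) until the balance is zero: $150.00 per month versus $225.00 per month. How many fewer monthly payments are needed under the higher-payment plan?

20 fewer payments

Monthly rate r = 15.5%/12 = 1.29167% = 0.0129167.
At $150.00/mo: n = ⌈−ln(1 − rB₀/P)/ln(1+r)⌉ = 49 payments (last $95.73); total interest = total paid − $5,392.00 = $1,903.73.
At $225.00/mo: 29 payments (last $193.85); total interest $1,101.85.
Payments saved = 49 − 29 = 20.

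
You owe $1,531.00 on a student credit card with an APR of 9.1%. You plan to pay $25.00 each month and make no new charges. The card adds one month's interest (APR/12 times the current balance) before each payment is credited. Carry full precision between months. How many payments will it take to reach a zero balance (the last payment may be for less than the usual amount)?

Monthly rate r = 9.1%/12 = 0.758333% = 0.00758333.
Recurrence: B ← B·(1+r) − $25.00.
Month 1: interest $11.61; balance after payment $1,517.61.
Month 2: interest $11.51; balance after payment $1,504.12.
Closed form: n = −ln(1 − rB₀/P)/ln(1+r) = −ln(0.5356)/ln(1.00758) ≈ 82.647, so the balance reaches zero during payment 83.

83 months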